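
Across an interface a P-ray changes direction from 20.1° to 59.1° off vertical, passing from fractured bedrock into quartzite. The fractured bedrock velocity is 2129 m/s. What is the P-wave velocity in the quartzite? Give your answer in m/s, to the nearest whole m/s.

5316 m/s

sin 20.1° = 0.3437; sin 59.1° = 0.8581.
V₂ = V₁·(sin θ₂/sin θ₁) = 2129·(0.8581/0.3437) = 5315.78 m/s.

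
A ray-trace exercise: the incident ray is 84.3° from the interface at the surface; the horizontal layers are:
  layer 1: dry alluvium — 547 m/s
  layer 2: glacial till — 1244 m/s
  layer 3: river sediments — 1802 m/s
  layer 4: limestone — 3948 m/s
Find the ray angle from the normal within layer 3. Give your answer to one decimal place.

From the normal: θ₁ = 90° − 84.3° = 5.7°.
Ray parameter p = sin 5.7° / 547 = 1.8157e-04 s/m.
sin θ_3 = p·V_3 = 1.8157e-04 × 1802 = 0.3272.
θ_3 = 19.10° from the vertical.

19.1°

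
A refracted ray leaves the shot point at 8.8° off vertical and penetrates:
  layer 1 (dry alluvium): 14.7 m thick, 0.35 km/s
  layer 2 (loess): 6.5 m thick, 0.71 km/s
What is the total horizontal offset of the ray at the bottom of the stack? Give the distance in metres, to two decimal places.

4.40 m

Ray parameter p = sin 8.8° / 0.35 km/s = 4.3710e-01 s/km.
Layer 1: θ = 8.80°; offset = 14.7·tan 8.80° = 2.2757 m.
Layer 2: sin θ = p·0.71 = 0.3103 → θ = 18.08°; offset = 6.5·tan 18.08° = 2.1220 m.
Total horizontal offset = 4.3977 m.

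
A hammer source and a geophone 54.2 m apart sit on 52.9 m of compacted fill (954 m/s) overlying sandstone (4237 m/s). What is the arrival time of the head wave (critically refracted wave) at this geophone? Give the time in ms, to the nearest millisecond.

t = x/V₂ + 2h·√(V₂²−V₁²)/(V₁V₂).
√(V₂²−V₁²) = √(4237²−954²) = 4128.2 m/s; delay term = 2·52.9·4128.2/(954·4237) = 0.10805 s.
t = 54.2/4237 + 0.10805 = 0.12085 s.

121 ms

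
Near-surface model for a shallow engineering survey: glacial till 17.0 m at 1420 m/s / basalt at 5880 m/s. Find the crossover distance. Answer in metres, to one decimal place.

θ_c = arcsin(1420/5880) = 13.97°, so cos θ_c = 0.9704 and tᵢ = 2h cos θ_c/V₁ = 0.0232 s.
At crossover x/V₁ = x/V₂ + tᵢ ⇒ x = tᵢ/(1/V₁ − 1/V₂) = 0.02323/(7.0423e-04 − 1.7007e-04) = 43.50 m.

43.5 m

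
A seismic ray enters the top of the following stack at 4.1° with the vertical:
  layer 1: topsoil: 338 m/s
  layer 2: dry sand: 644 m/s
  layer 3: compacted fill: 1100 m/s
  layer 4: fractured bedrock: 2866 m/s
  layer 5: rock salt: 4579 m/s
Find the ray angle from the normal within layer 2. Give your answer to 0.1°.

Snell's law across each interface conserves sin θ / V, so sin θ_2 = V_2·sin θ₁/V₁.
sin θ_2 = 644 × sin 4.1° / 338 = 0.1362.
θ_2 = arcsin 0.1362 = 7.83°.

7.8°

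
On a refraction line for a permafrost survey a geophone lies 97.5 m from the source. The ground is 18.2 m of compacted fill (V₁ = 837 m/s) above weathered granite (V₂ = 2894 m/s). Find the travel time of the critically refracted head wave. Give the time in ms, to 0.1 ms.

θ_c = arcsin(V₁/V₂) = arcsin(837/2894) = 16.81°, cos θ_c = 0.9573.
Intercept time tᵢ = 2h cos θ_c / V₁ = 2·18.2·0.9573/837 = 0.04163 s.
t = x/V₂ + tᵢ = 97.5/2894 + 0.04163 = 0.07532 s.

75.3 ms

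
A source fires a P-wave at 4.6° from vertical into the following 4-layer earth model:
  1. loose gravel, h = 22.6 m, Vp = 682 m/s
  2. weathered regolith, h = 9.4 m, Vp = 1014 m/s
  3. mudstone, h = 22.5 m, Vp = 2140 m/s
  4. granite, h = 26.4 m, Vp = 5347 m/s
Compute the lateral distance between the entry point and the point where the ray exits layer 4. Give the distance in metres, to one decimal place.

p = sin θ₁/V₁ = sin 4.6°/682 = 1.1759e-04 s/m is conserved through the stack.
Layer 1: θ = 4.60°; offset = 22.6·tan 4.60° = 1.818 m.
Layer 2: sin θ = p·1014 = 0.1192 → θ = 6.85°; offset = 9.4·tan 6.85° = 1.129 m.
Layer 3: sin θ = p·2140 = 0.2517 → θ = 14.58°; offset = 22.5·tan 14.58° = 5.850 m.
Layer 4: sin θ = p·5347 = 0.6288 → θ = 38.96°; offset = 26.4·tan 38.96° = 21.348 m.
Summing the layer offsets gives 30.145 m.

30.1 m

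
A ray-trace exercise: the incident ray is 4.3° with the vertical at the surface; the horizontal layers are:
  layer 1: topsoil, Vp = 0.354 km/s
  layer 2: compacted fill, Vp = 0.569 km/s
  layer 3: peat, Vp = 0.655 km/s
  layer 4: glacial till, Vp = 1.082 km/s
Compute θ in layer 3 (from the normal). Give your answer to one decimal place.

8.0°

Ray parameter p = sin 4.3° / 0.354 = 2.1180e-01 s/km.
sin θ_3 = p·V_3 = 2.1180e-01 × 0.655 = 0.1387.
θ_3 = arcsin 0.1387 = 7.97°.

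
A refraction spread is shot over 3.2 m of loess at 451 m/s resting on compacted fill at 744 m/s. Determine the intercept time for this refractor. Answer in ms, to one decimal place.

11.3 ms

tᵢ = 2h·√(V₂²−V₁²)/(V₁V₂).
√(V₂²−V₁²) = √(744²−451²) = 591.7 m/s.
tᵢ = 2·3.2·591.7/(451·744) = 0.01129 s.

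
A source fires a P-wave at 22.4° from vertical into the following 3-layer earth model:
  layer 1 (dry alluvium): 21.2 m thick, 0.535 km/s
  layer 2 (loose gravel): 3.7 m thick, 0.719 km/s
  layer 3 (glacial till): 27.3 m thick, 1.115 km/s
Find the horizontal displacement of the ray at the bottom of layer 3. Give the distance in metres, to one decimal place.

46.6 m

Ray parameter p = sin 22.4° / 0.535 km/s = 7.1228e-01 s/km.
Layer 1: θ = 22.40°; offset = 21.2·tan 22.40° = 8.738 m.
Layer 2: sin θ = p·0.719 = 0.5121 → θ = 30.81°; offset = 3.7·tan 30.81° = 2.206 m.
Layer 3: sin θ = p·1.115 = 0.7942 → θ = 52.58°; offset = 27.3·tan 52.58° = 35.680 m.
Σ offsets = 46.624 m.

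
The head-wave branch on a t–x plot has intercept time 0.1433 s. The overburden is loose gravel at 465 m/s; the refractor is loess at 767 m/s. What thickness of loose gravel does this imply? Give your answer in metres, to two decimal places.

θ_c = arcsin(465/767) = 37.32°; cos θ_c = 0.7953.
tᵢ = 2h cos θ_c/V₁ ⇒ h = tᵢ·V₁/(2 cos θ_c) = 0.1433·465/(2·0.7953) = 41.89 m.

41.89 m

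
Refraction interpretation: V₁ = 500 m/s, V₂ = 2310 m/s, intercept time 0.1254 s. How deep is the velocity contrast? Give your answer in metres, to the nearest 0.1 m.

32.1 m

θ_c = arcsin(500/2310) = 12.50°; cos θ_c = 0.9763.
tᵢ = 2h cos θ_c/V₁ ⇒ h = tᵢ·V₁/(2 cos θ_c) = 0.1254·500/(2·0.9763) = 32.11 m.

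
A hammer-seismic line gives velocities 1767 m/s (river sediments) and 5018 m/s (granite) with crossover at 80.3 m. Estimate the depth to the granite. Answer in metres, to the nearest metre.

28 m

h = (x_cross/2)·√((V₂−V₁)/(V₂+V₁)).
(V₂−V₁)/(V₂+V₁) = (5018−1767)/(5018+1767) = 0.4791; √ = 0.6922.
h = (80.3/2)·0.6922 = 27.79 m.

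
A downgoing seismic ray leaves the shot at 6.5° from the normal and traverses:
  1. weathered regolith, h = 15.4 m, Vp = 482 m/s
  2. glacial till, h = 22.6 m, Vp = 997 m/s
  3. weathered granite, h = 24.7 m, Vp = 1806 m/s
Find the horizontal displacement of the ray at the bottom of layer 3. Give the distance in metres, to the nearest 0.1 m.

18.8 m

Apply Snell's law at each interface; in layer i the horizontal offset is hᵢ·tan θᵢ.
Layer 1: θ = 6.50°; offset = 15.4·tan 6.50° = 1.755 m.
Layer 2: sin θ = 997·sin 6.5°/482 = 0.2342, θ = 13.54°; offset = 22.6·tan 13.54° = 5.443 m.
Layer 3: sin θ = 1806·sin 6.5°/482 = 0.4242, θ = 25.10°; offset = 24.7·tan 25.10° = 11.569 m.
Total horizontal offset = 18.767 m.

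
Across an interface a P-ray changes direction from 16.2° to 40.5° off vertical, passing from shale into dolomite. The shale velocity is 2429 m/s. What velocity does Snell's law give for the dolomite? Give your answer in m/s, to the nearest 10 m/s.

Snell's law: sin 16.2°/V₁ = sin 40.5°/V₂.
V₂ = V₁·sin 40.5°/sin 16.2° = 2429 × 2.3278 = 5654.34 m/s.

5650 m/s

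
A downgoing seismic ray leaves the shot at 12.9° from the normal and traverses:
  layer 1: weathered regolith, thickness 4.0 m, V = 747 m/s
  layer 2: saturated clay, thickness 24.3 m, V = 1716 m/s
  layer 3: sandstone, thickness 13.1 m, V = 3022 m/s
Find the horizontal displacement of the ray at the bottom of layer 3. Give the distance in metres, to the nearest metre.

Apply Snell's law at each interface; in layer i the horizontal offset is hᵢ·tan θᵢ.
Layer 1: θ = 12.90°; offset = 4.0·tan 12.90° = 0.916 m.
Layer 2: sin θ = 1716·sin 12.9°/747 = 0.5128, θ = 30.85°; offset = 24.3·tan 30.85° = 14.517 m.
Layer 3: sin θ = 3022·sin 12.9°/747 = 0.9032, θ = 64.58°; offset = 13.1·tan 64.58° = 27.560 m.
Summing the layer offsets gives 42.992 m.

43 m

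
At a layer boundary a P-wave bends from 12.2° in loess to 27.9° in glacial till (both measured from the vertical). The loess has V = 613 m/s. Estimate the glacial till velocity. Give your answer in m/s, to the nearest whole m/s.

Snell's law: sin 12.2°/V₁ = sin 27.9°/V₂.
V₂ = V₁·sin 27.9°/sin 12.2° = 613 × 2.2143 = 1357.35 m/s.

1357 m/s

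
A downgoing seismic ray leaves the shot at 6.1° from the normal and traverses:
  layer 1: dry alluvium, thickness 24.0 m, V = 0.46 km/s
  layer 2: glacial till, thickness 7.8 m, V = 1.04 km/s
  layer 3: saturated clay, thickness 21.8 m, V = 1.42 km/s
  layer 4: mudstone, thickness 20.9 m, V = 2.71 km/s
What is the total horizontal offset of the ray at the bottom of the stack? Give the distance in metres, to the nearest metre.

Apply Snell's law at each interface; in layer i the horizontal offset is hᵢ·tan θᵢ.
Layer 1: θ = 6.10°; offset = 24.0·tan 6.10° = 2.565 m.
Layer 2: sin θ = 1.04·sin 6.1°/0.46 = 0.2402, θ = 13.90°; offset = 7.8·tan 13.90° = 1.930 m.
Layer 3: sin θ = 1.42·sin 6.1°/0.46 = 0.3280, θ = 19.15°; offset = 21.8·tan 19.15° = 7.570 m.
Layer 4: sin θ = 2.71·sin 6.1°/0.46 = 0.6260, θ = 38.76°; offset = 20.9·tan 38.76° = 16.779 m.
Summing the layer offsets gives 28.844 m.

29 m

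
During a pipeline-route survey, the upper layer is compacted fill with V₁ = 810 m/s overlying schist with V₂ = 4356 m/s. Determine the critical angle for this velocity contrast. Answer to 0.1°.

Critical incidence: sin θ_c = V₁/V₂ = 810/4356 = 0.1860.
θ_c = arcsin 0.1860 = 10.72°.

10.7°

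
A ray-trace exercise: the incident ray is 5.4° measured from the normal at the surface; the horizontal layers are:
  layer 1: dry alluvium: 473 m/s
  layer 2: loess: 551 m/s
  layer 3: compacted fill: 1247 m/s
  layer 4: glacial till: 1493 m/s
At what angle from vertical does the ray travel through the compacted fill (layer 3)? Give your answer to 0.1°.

14.4°

Ray parameter p = sin 5.4° / 473 = 1.9896e-04 s/m.
sin θ_3 = p·V_3 = 1.9896e-04 × 1247 = 0.2481.
θ_3 = 14.37° from the vertical.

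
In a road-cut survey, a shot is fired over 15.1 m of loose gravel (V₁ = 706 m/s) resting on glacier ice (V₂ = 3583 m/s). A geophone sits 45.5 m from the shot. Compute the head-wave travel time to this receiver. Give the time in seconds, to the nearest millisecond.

0.055 s

θ_c = arcsin(V₁/V₂) = arcsin(706/3583) = 11.36°, cos θ_c = 0.9804.
Intercept time tᵢ = 2h cos θ_c / V₁ = 2·15.1·0.9804/706 = 0.04194 s.
t = x/V₂ + tᵢ = 45.5/3583 + 0.04194 = 0.05464 s.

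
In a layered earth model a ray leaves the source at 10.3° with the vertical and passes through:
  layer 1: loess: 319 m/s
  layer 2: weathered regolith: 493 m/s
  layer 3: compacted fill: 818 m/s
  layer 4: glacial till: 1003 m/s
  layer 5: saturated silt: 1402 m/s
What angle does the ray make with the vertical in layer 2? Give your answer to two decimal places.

Ray parameter p = sin 10.3° / 319 = 5.6051e-04 s/m.
sin θ_2 = p·V_2 = 5.6051e-04 × 493 = 0.2763.
θ_2 = 16.04° from the vertical.

16.04°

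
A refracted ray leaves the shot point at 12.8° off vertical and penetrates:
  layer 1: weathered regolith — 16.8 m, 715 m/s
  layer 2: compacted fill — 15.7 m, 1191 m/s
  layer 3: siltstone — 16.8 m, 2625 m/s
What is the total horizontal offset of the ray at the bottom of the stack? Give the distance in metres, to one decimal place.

p = sin θ₁/V₁ = sin 12.8°/715 = 3.0986e-04 s/m is conserved through the stack.
Layer 1: θ = 12.80°; offset = 16.8·tan 12.80° = 3.817 m.
Layer 2: sin θ = p·1191 = 0.3690 → θ = 21.66°; offset = 15.7·tan 21.66° = 6.234 m.
Layer 3: sin θ = p·2625 = 0.8134 → θ = 54.43°; offset = 16.8·tan 54.43° = 23.490 m.
Σ offsets = 33.540 m.

33.5 m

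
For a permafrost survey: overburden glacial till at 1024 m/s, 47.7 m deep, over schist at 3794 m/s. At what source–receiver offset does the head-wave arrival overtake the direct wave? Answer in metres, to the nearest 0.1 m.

125.8 m

θ_c = arcsin(1024/3794) = 15.66°, so cos θ_c = 0.9629 and tᵢ = 2h cos θ_c/V₁ = 0.0897 s.
At crossover x/V₁ = x/V₂ + tᵢ ⇒ x = tᵢ/(1/V₁ − 1/V₂) = 0.08971/(9.7656e-04 − 2.6357e-04) = 125.82 m.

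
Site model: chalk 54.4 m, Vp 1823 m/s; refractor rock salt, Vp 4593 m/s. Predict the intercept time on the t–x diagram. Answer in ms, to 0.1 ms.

θ_c = arcsin(V₁/V₂) = arcsin(1823/4593) = 23.39°; cos θ_c = 0.9179.
tᵢ = 2h·cos θ_c / V₁ = 2·54.4·0.9179 / 1823 = 0.05478 s.

54.8 ms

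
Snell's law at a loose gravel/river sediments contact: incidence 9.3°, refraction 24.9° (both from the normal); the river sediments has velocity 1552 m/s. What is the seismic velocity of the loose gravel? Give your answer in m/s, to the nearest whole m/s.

596 m/s

Snell's law: sin 9.3°/V₁ = sin 24.9°/V₂.
V₁ = V₂·sin 9.3°/sin 24.9° = 1552 × 0.3838 = 595.70 m/s.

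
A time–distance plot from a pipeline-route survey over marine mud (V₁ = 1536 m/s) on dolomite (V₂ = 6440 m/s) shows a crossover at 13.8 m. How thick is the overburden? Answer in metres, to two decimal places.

h = (x_cross/2)·√((V₂−V₁)/(V₂+V₁)).
(V₂−V₁)/(V₂+V₁) = (6440−1536)/(6440+1536) = 0.6148; √ = 0.7841.
h = (13.8/2)·0.7841 = 5.41 m.

5.41 m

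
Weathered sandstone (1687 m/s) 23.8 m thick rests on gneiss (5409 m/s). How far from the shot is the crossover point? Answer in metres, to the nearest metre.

θ_c = arcsin(1687/5409) = 18.17°, so cos θ_c = 0.9501 and tᵢ = 2h cos θ_c/V₁ = 0.0268 s.
At crossover x/V₁ = x/V₂ + tᵢ ⇒ x = tᵢ/(1/V₁ − 1/V₂) = 0.02681/(5.9277e-04 − 1.8488e-04) = 65.72 m.

66 m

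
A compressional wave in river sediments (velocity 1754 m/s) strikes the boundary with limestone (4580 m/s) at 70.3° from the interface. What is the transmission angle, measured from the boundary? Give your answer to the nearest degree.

28°

Angle from the normal: 90° − 70.3° = 19.7°.
Snell's law: sin θ₂ = (V₂/V₁)·sin θ₁ = (4580/1754)·sin 19.7° = 0.8802.
θ₂ = sin⁻¹(0.8802) = 61.67° (from vertical).
From the interface: 90° − 61.67° = 28.33°.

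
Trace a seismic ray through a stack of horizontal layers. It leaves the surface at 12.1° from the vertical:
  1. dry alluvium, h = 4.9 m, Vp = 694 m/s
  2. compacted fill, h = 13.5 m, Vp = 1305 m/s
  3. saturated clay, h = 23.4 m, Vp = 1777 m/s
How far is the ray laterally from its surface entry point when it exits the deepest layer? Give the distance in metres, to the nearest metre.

22 m

p = sin θ₁/V₁ = sin 12.1°/694 = 3.0204e-04 s/m is conserved through the stack.
Layer 1: θ = 12.10°; offset = 4.9·tan 12.10° = 1.050 m.
Layer 2: sin θ = p·1305 = 0.3942 → θ = 23.21°; offset = 13.5·tan 23.21° = 5.790 m.
Layer 3: sin θ = p·1777 = 0.5367 → θ = 32.46°; offset = 23.4·tan 32.46° = 14.885 m.
Σ offsets = 21.726 m.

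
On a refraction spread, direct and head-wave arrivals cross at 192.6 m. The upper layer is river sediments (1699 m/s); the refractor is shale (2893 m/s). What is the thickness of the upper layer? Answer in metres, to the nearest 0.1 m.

49.1 m

h = (x_cross/2)·√((V₂−V₁)/(V₂+V₁)).
(V₂−V₁)/(V₂+V₁) = (2893−1699)/(2893+1699) = 0.2600; √ = 0.5099.
h = (192.6/2)·0.5099 = 49.11 m.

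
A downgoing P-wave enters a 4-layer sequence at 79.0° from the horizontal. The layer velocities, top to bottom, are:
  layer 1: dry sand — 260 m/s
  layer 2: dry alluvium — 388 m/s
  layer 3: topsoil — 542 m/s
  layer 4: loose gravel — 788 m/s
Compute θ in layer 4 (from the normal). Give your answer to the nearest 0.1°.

From the normal: θ₁ = 90° − 79.0° = 11.0°.
Ray parameter p = sin 11.0° / 260 = 7.3388e-04 s/m.
sin θ_4 = p·V_4 = 7.3388e-04 × 788 = 0.5783.
θ_4 = arcsin 0.5783 = 35.33°.

35.3°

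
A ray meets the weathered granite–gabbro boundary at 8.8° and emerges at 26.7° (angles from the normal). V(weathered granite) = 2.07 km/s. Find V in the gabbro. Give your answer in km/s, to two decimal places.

Snell's law: sin 8.8°/V₁ = sin 26.7°/V₂.
V₂ = V₁·sin 26.7°/sin 8.8° = 2.07 × 2.9370 = 6.08 km/s.

6.08 km/s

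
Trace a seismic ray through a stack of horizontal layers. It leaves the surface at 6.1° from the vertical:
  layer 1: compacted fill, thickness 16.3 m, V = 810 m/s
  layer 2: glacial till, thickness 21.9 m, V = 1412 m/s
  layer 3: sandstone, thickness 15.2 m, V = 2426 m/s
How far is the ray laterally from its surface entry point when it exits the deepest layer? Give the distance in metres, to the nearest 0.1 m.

Apply Snell's law at each interface; in layer i the horizontal offset is hᵢ·tan θᵢ.
Layer 1: θ = 6.10°; offset = 16.3·tan 6.10° = 1.742 m.
Layer 2: sin θ = 1412·sin 6.1°/810 = 0.1852, θ = 10.68°; offset = 21.9·tan 10.68° = 4.128 m.
Layer 3: sin θ = 2426·sin 6.1°/810 = 0.3183, θ = 18.56°; offset = 15.2·tan 18.56° = 5.103 m.
Total horizontal offset = 10.973 m.

11.0 m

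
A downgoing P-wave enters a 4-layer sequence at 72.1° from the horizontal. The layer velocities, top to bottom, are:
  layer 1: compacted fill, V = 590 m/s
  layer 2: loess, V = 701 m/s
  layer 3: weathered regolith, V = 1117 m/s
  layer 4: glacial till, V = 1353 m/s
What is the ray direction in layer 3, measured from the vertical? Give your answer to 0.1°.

From the normal: θ₁ = 90° − 72.1° = 17.9°.
Snell's law across each interface conserves sin θ / V, so sin θ_3 = V_3·sin θ₁/V₁.
sin θ_3 = 1117 × sin 17.9° / 590 = 0.5819.
θ_3 = 35.58° from the vertical.

35.6°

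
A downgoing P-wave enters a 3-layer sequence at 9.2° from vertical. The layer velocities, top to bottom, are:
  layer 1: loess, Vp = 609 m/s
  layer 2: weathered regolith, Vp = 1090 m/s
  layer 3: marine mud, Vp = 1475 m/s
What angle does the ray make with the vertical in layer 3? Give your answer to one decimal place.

Snell's law across each interface conserves sin θ / V, so sin θ_3 = V_3·sin θ₁/V₁.
sin θ_3 = 1475 × sin 9.2° / 609 = 0.3872.
θ_3 = arcsin 0.3872 = 22.78°.

22.8°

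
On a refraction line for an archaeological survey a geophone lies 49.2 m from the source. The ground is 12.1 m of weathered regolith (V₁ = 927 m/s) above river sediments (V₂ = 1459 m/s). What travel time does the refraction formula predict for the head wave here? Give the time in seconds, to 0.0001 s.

0.0539 s

t = x/V₂ + 2h·√(V₂²−V₁²)/(V₁V₂).
√(V₂²−V₁²) = √(1459²−927²) = 1126.7 m/s; delay term = 2·12.1·1126.7/(927·1459) = 0.02016 s.
t = 49.2/1459 + 0.02016 = 0.05388 s.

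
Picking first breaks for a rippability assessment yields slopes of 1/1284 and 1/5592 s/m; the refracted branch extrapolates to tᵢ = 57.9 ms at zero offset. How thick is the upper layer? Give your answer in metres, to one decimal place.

h = tᵢ·V₁·V₂ / (2·√(V₂²−V₁²)).
√(V₂²−V₁²) = √(5592² − 1284²) = 5442.6 m/s.
h = 0.0579 s × 1284 × 5592 / (2 × 5442.6) = 38.19 m.

38.2 m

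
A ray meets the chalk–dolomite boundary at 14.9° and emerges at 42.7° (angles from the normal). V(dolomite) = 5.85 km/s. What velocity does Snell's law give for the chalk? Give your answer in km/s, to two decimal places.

Snell's law: sin 14.9°/V₁ = sin 42.7°/V₂.
V₁ = V₂·sin 14.9°/sin 42.7° = 5.85 × 0.3792 = 2.22 km/s.

2.22 km/s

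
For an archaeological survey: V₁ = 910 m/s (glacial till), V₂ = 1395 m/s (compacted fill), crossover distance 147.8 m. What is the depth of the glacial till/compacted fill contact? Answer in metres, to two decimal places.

x_cross = 2h·√((V₂+V₁)/(V₂−V₁)) → h = x_cross / (2·√((V₂+V₁)/(V₂−V₁))).
√((V₂+V₁)/(V₂−V₁)) = √((1395+910)/(1395−910)) = 2.1800.
h = 147.8 / (2·2.1800) = 33.90 m.

33.90 m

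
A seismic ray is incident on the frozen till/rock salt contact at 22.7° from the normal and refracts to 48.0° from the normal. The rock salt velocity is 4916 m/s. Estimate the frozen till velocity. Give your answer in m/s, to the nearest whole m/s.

Snell's law: sin 22.7°/V₁ = sin 48.0°/V₂.
V₁ = V₂·sin 22.7°/sin 48.0° = 4916 × 0.5193 = 2552.82 m/s.

2553 m/s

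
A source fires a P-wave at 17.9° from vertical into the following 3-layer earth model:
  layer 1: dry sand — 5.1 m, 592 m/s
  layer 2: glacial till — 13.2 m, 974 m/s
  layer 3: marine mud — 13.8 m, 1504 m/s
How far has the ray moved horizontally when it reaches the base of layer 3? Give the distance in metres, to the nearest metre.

27 m

Apply Snell's law at each interface; in layer i the horizontal offset is hᵢ·tan θᵢ.
Layer 1: θ = 17.90°; offset = 5.1·tan 17.90° = 1.647 m.
Layer 2: sin θ = 974·sin 17.9°/592 = 0.5057, θ = 30.38°; offset = 13.2·tan 30.38° = 7.737 m.
Layer 3: sin θ = 1504·sin 17.9°/592 = 0.7809, θ = 51.34°; offset = 13.8·tan 51.34° = 17.249 m.
Σ offsets = 26.634 m.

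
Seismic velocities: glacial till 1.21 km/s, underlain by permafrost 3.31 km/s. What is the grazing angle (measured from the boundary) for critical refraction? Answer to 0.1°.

At critical incidence the refracted ray runs along the interface (θ₂ = 90°), so sin θ_c = V₁/V₂.
θ_c = arcsin(1.21/3.31) = arcsin 0.3656 = 21.44°.
Measured from the interface: 90° − 21.44° = 68.56°.

68.6°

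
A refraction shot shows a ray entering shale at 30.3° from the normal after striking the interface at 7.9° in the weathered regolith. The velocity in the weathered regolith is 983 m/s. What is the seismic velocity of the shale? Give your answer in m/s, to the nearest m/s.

3608 m/s

sin 7.9° = 0.1374; sin 30.3° = 0.5045.
V₂ = V₁·(sin θ₂/sin θ₁) = 983·(0.5045/0.1374) = 3608.37 m/s.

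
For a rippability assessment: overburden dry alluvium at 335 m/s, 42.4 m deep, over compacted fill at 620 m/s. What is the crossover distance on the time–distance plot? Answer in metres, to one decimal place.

155.2 m

θ_c = arcsin(335/620) = 32.71°, so cos θ_c = 0.8415 and tᵢ = 2h cos θ_c/V₁ = 0.2130 s.
At crossover x/V₁ = x/V₂ + tᵢ ⇒ x = tᵢ/(1/V₁ − 1/V₂) = 0.21300/(2.9851e-03 − 1.6129e-03) = 155.23 m.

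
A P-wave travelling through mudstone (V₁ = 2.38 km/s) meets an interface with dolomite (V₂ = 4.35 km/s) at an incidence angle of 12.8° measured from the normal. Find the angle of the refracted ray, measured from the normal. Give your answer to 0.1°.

23.9°

Snell's law: sin θ₂ = (V₂/V₁)·sin θ₁ = (4.35/2.38)·sin 12.8° = 0.4049.
θ₂ = sin⁻¹(0.4049) = 23.89° (from vertical).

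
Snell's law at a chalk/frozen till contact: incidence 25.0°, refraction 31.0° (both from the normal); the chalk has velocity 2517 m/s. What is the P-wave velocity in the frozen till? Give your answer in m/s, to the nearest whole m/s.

Snell's law: sin 25.0°/V₁ = sin 31.0°/V₂.
V₂ = V₁·sin 31.0°/sin 25.0° = 2517 × 1.2187 = 3067.43 m/s.

3067 m/s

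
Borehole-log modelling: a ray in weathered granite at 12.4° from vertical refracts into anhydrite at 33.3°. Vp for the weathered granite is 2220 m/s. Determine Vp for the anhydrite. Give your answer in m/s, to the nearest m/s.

Snell's law: sin 12.4°/V₁ = sin 33.3°/V₂.
V₂ = V₁·sin 33.3°/sin 12.4° = 2220 × 2.5567 = 5675.97 m/s.

5676 m/s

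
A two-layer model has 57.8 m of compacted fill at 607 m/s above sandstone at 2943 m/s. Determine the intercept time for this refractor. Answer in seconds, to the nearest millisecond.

tᵢ = 2h·√(V₂²−V₁²)/(V₁V₂).
√(V₂²−V₁²) = √(2943²−607²) = 2879.7 m/s.
tᵢ = 2·57.8·2879.7/(607·2943) = 0.18635 s.

0.186 s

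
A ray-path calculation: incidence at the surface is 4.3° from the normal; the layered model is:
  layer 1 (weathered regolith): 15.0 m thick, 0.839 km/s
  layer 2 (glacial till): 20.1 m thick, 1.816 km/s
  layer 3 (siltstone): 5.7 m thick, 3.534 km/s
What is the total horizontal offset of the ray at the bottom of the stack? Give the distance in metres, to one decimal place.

p = sin θ₁/V₁ = sin 4.3°/0.839 = 8.9367e-02 s/km is conserved through the stack.
Layer 1: θ = 4.30°; offset = 15.0·tan 4.30° = 1.128 m.
Layer 2: sin θ = p·1.816 = 0.1623 → θ = 9.34°; offset = 20.1·tan 9.34° = 3.306 m.
Layer 3: sin θ = p·3.534 = 0.3158 → θ = 18.41°; offset = 5.7·tan 18.41° = 1.897 m.
Σ offsets = 6.331 m.

6.3 m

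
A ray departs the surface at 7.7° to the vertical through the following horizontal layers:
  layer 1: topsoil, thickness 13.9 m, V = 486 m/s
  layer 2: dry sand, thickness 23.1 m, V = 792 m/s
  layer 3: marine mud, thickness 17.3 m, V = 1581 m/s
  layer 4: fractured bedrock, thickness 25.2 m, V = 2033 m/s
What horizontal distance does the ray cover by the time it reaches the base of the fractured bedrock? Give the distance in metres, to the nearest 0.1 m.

p = sin θ₁/V₁ = sin 7.7°/486 = 2.7569e-04 s/m is conserved through the stack.
Layer 1: θ = 7.70°; offset = 13.9·tan 7.70° = 1.879 m.
Layer 2: sin θ = p·792 = 0.2183 → θ = 12.61°; offset = 23.1·tan 12.61° = 5.169 m.
Layer 3: sin θ = p·1581 = 0.4359 → θ = 25.84°; offset = 17.3·tan 25.84° = 8.378 m.
Layer 4: sin θ = p·2033 = 0.5605 → θ = 34.09°; offset = 25.2·tan 34.09° = 17.055 m.
Summing the layer offsets gives 32.481 m.

32.5 m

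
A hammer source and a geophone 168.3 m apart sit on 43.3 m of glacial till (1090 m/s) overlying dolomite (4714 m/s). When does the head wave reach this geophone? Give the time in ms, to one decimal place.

t = x/V₂ + 2h·√(V₂²−V₁²)/(V₁V₂).
√(V₂²−V₁²) = √(4714²−1090²) = 4586.3 m/s; delay term = 2·43.3·4586.3/(1090·4714) = 0.07730 s.
t = 168.3/4714 + 0.07730 = 0.11300 s.

113.0 ms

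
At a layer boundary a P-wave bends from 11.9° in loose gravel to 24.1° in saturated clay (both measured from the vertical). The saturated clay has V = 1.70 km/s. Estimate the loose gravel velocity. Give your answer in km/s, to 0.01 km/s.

sin 11.9° = 0.2062; sin 24.1° = 0.4083.
V₁ = V₂·(sin θ₁/sin θ₂) = 1.70·(0.2062/0.4083) = 0.86 km/s.

0.86 km/s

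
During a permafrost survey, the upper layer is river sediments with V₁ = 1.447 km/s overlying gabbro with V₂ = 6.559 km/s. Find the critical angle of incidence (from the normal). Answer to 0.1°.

12.7°

At critical incidence the refracted ray runs along the interface (θ₂ = 90°), so sin θ_c = V₁/V₂.
θ_c = arcsin(1.447/6.559) = arcsin 0.2206 = 12.75°.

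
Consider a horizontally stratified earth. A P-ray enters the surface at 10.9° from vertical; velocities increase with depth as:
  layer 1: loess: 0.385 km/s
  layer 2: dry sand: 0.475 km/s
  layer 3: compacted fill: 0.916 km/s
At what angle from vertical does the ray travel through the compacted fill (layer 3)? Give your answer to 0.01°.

26.74°

Snell's law across each interface conserves sin θ / V, so sin θ_3 = V_3·sin θ₁/V₁.
sin θ_3 = 0.916 × sin 10.9° / 0.385 = 0.4499.
θ_3 = 26.74° from the vertical.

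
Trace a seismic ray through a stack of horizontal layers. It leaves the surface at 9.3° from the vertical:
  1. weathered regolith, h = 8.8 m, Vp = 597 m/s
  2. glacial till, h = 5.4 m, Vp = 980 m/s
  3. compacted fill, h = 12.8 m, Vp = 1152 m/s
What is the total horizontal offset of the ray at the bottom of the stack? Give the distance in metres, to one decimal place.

7.1 m

Ray parameter p = sin 9.3° / 597 m/s = 2.7069e-04 s/m.
Layer 1: θ = 9.30°; offset = 8.8·tan 9.30° = 1.441 m.
Layer 2: sin θ = p·980 = 0.2653 → θ = 15.38°; offset = 5.4·tan 15.38° = 1.486 m.
Layer 3: sin θ = p·1152 = 0.3118 → θ = 18.17°; offset = 12.8·tan 18.17° = 4.201 m.
Summing the layer offsets gives 7.128 m.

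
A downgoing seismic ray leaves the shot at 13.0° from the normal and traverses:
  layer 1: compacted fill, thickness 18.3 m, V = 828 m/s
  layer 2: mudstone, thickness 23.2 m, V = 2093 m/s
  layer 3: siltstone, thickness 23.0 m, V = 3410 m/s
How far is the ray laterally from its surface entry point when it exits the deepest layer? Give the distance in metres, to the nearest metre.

Apply Snell's law at each interface; in layer i the horizontal offset is hᵢ·tan θᵢ.
Layer 1: θ = 13.00°; offset = 18.3·tan 13.00° = 4.225 m.
Layer 2: sin θ = 2093·sin 13.0°/828 = 0.5686, θ = 34.65°; offset = 23.2·tan 34.65° = 16.037 m.
Layer 3: sin θ = 3410·sin 13.0°/828 = 0.9264, θ = 67.88°; offset = 23.0·tan 67.88° = 56.599 m.
Total horizontal offset = 76.861 m.

77 m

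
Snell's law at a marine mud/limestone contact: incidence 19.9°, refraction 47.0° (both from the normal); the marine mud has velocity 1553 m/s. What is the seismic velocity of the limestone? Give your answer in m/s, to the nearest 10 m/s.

sin 19.9° = 0.3404; sin 47.0° = 0.7314.
V₂ = V₁·(sin θ₂/sin θ₁) = 1553·(0.7314/0.3404) = 3336.84 m/s.

3340 m/s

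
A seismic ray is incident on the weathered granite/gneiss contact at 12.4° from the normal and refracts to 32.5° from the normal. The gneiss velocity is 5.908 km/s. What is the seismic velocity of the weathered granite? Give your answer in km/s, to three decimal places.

Snell's law: sin 12.4°/V₁ = sin 32.5°/V₂.
V₁ = V₂·sin 12.4°/sin 32.5° = 5.908 × 0.3997 = 2.361 km/s.

2.361 km/s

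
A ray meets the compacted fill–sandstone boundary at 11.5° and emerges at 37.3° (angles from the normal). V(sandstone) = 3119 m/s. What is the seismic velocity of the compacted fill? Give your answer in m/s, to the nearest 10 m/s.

Snell's law: sin 11.5°/V₁ = sin 37.3°/V₂.
V₁ = V₂·sin 11.5°/sin 37.3° = 3119 × 0.3290 = 1026.14 m/s.

1030 m/s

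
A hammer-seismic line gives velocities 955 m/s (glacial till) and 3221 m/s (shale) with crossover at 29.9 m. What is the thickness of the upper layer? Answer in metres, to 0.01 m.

h = (x_cross/2)·√((V₂−V₁)/(V₂+V₁)).
(V₂−V₁)/(V₂+V₁) = (3221−955)/(3221+955) = 0.5426; √ = 0.7366.
h = (29.9/2)·0.7366 = 11.01 m.

11.01 m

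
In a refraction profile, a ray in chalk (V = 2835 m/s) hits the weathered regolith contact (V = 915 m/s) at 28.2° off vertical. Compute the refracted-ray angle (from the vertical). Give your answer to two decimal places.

8.77°

Snell's law: sin θ₂ = (V₂/V₁)·sin θ₁ = (915/2835)·sin 28.2° = 0.1525.
θ₂ = arcsin 0.1525 = 8.77° from the normal.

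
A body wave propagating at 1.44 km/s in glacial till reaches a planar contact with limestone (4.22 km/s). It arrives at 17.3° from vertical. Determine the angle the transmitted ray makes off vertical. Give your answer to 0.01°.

Snell's law: sin θ₂ = (V₂/V₁)·sin θ₁ = (4.22/1.44)·sin 17.3° = 0.8715.
θ₂ = sin⁻¹(0.8715) = 60.63° (from vertical).

60.63°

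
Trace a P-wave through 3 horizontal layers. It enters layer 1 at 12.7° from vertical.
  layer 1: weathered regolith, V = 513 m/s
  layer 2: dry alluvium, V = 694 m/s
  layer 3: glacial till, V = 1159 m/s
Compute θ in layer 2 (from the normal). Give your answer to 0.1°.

Ray parameter p = sin 12.7° / 513 = 4.2855e-04 s/m.
sin θ_2 = p·V_2 = 4.2855e-04 × 694 = 0.2974.
θ_2 = arcsin 0.2974 = 17.30°.

17.3°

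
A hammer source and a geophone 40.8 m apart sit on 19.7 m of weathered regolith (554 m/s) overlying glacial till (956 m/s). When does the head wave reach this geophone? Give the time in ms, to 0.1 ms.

t = x/V₂ + 2h·√(V₂²−V₁²)/(V₁V₂).
√(V₂²−V₁²) = √(956²−554²) = 779.1 m/s; delay term = 2·19.7·779.1/(554·956) = 0.05796 s.
t = 40.8/956 + 0.05796 = 0.10064 s.

100.6 ms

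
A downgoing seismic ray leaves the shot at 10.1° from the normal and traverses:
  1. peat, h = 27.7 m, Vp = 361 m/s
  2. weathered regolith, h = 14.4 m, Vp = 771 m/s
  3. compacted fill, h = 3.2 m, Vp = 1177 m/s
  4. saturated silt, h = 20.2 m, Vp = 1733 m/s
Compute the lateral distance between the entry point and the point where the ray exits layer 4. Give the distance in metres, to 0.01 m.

p = sin θ₁/V₁ = sin 10.1°/361 = 4.8578e-04 s/m is conserved through the stack.
Layer 1: θ = 10.10°; offset = 27.7·tan 10.10° = 4.9341 m.
Layer 2: sin θ = p·771 = 0.3745 → θ = 22.00°; offset = 14.4·tan 22.00° = 5.8167 m.
Layer 3: sin θ = p·1177 = 0.5718 → θ = 34.87°; offset = 3.2·tan 34.87° = 2.2301 m.
Layer 4: sin θ = p·1733 = 0.8419 → θ = 57.34°; offset = 20.2·tan 57.34° = 31.5092 m.
Total horizontal offset = 44.4902 m.

44.49 m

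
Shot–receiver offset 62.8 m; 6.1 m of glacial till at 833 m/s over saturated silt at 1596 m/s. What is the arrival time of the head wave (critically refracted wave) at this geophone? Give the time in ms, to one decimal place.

51.8 ms

t = x/V₂ + 2h·√(V₂²−V₁²)/(V₁V₂).
√(V₂²−V₁²) = √(1596²−833²) = 1361.4 m/s; delay term = 2·6.1·1361.4/(833·1596) = 0.01249 s.
t = 62.8/1596 + 0.01249 = 0.05184 s.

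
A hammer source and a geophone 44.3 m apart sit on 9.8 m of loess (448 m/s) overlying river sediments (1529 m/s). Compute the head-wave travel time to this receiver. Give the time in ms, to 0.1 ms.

θ_c = arcsin(V₁/V₂) = arcsin(448/1529) = 17.04°, cos θ_c = 0.9561.
Intercept time tᵢ = 2h cos θ_c / V₁ = 2·9.8·0.9561/448 = 0.04183 s.
t = x/V₂ + tᵢ = 44.3/1529 + 0.04183 = 0.07080 s.

70.8 ms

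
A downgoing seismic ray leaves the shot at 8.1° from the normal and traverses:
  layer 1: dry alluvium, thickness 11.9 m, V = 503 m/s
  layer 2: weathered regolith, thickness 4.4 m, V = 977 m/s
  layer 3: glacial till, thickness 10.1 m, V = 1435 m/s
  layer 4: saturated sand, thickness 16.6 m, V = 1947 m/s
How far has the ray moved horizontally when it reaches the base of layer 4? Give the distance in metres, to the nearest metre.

p = sin θ₁/V₁ = sin 8.1°/503 = 2.8012e-04 s/m is conserved through the stack.
Layer 1: θ = 8.10°; offset = 11.9·tan 8.10° = 1.694 m.
Layer 2: sin θ = p·977 = 0.2737 → θ = 15.88°; offset = 4.4·tan 15.88° = 1.252 m.
Layer 3: sin θ = p·1435 = 0.4020 → θ = 23.70°; offset = 10.1·tan 23.70° = 4.434 m.
Layer 4: sin θ = p·1947 = 0.5454 → θ = 33.05°; offset = 16.6·tan 33.05° = 10.802 m.
Summing the layer offsets gives 18.181 m.

18 m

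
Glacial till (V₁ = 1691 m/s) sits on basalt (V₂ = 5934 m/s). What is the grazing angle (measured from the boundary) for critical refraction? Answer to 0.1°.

73.4°

At critical incidence the refracted ray runs along the interface (θ₂ = 90°), so sin θ_c = V₁/V₂.
θ_c = arcsin(1691/5934) = arcsin 0.2850 = 16.56°.
Measured from the interface: 90° − 16.56° = 73.44°.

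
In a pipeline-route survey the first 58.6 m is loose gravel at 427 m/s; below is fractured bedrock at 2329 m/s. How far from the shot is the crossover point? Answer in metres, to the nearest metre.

141 m

θ_c = arcsin(427/2329) = 10.56°, so cos θ_c = 0.9830 and tᵢ = 2h cos θ_c/V₁ = 0.2698 s.
At crossover x/V₁ = x/V₂ + tᵢ ⇒ x = tᵢ/(1/V₁ − 1/V₂) = 0.26982/(2.3419e-03 − 4.2937e-04) = 141.08 m.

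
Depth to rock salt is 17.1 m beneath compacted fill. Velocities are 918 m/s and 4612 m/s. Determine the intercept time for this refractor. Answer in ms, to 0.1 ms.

θ_c = arcsin(V₁/V₂) = arcsin(918/4612) = 11.48°; cos θ_c = 0.9800.
tᵢ = 2h·cos θ_c / V₁ = 2·17.1·0.9800 / 918 = 0.03651 s.

36.5 ms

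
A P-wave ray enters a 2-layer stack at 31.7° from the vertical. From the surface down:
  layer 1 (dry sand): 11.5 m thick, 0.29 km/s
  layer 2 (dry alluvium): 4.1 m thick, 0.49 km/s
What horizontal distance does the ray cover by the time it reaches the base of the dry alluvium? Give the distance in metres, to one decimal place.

Apply Snell's law at each interface; in layer i the horizontal offset is hᵢ·tan θᵢ.
Layer 1: θ = 31.70°; offset = 11.5·tan 31.70° = 7.103 m.
Layer 2: sin θ = 0.49·sin 31.7°/0.29 = 0.8879, θ = 62.61°; offset = 4.1·tan 62.61° = 7.912 m.
Summing the layer offsets gives 15.014 m.

15.0 m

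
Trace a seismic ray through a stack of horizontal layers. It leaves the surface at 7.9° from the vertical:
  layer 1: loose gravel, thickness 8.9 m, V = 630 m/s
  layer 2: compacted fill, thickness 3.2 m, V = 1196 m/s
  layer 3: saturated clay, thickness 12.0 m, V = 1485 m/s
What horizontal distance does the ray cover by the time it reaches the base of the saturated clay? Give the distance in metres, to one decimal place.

6.2 m

Ray parameter p = sin 7.9° / 630 m/s = 2.1817e-04 s/m.
Layer 1: θ = 7.90°; offset = 8.9·tan 7.90° = 1.235 m.
Layer 2: sin θ = p·1196 = 0.2609 → θ = 15.13°; offset = 3.2·tan 15.13° = 0.865 m.
Layer 3: sin θ = p·1485 = 0.3240 → θ = 18.90°; offset = 12.0·tan 18.90° = 4.109 m.
Summing the layer offsets gives 6.209 m.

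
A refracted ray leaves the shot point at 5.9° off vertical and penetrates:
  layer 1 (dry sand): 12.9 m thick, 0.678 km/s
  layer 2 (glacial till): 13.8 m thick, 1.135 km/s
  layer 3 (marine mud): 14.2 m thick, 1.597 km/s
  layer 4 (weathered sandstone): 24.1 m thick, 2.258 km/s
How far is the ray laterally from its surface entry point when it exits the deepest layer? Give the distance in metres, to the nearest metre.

p = sin θ₁/V₁ = sin 5.9°/0.678 = 1.5161e-01 s/km is conserved through the stack.
Layer 1: θ = 5.90°; offset = 12.9·tan 5.90° = 1.333 m.
Layer 2: sin θ = p·1.135 = 0.1721 → θ = 9.91°; offset = 13.8·tan 9.91° = 2.411 m.
Layer 3: sin θ = p·1.597 = 0.2421 → θ = 14.01°; offset = 14.2·tan 14.01° = 3.544 m.
Layer 4: sin θ = p·2.258 = 0.3423 → θ = 20.02°; offset = 24.1·tan 20.02° = 8.781 m.
Σ offsets = 16.068 m.

16 m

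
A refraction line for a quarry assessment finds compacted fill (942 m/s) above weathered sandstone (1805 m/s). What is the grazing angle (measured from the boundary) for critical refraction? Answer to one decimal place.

58.5°

Critical incidence: sin θ_c = V₁/V₂ = 942/1805 = 0.5219.
θ_c = arcsin 0.5219 = 31.46°.
Measured from the interface: 90° − 31.46° = 58.54°.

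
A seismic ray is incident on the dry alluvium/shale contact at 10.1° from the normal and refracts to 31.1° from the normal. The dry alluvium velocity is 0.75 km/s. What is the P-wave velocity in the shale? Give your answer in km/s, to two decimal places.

Snell's law: sin 10.1°/V₁ = sin 31.1°/V₂.
V₂ = V₁·sin 31.1°/sin 10.1° = 0.75 × 2.9454 = 2.21 km/s.

2.21 km/s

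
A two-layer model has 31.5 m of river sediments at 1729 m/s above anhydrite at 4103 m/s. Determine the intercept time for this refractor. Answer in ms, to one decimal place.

33.0 ms

tᵢ = 2h·√(V₂²−V₁²)/(V₁V₂).
√(V₂²−V₁²) = √(4103²−1729²) = 3720.9 m/s.
tᵢ = 2·31.5·3720.9/(1729·4103) = 0.03304 s.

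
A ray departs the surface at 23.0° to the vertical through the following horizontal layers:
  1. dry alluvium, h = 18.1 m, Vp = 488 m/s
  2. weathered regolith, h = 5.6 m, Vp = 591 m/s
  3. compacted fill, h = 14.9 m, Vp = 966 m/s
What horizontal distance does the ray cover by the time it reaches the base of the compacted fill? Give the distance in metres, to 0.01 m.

Apply Snell's law at each interface; in layer i the horizontal offset is hᵢ·tan θᵢ.
Layer 1: θ = 23.00°; offset = 18.1·tan 23.00° = 7.6830 m.
Layer 2: sin θ = 591·sin 23.0°/488 = 0.4732, θ = 28.24°; offset = 5.6·tan 28.24° = 3.0080 m.
Layer 3: sin θ = 966·sin 23.0°/488 = 0.7735, θ = 50.67°; offset = 14.9·tan 50.67° = 18.1817 m.
Total horizontal offset = 28.8727 m.

28.87 m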